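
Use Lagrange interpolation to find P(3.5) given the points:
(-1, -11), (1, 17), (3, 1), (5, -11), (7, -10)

Lagrange interpolation formula:
P(x) = Σ yᵢ × Lᵢ(x)
where Lᵢ(x) = Π_{j≠i} (x - xⱼ)/(xᵢ - xⱼ)

L_0(3.5) = (3.5 - 1)/(-1 - 1) × (3.5 - 3)/(-1 - 3) × (3.5 - 5)/(-1 - 5) × (3.5 - 7)/(-1 - 7) = 0.017090
L_1(3.5) = (3.5 - (-1))/(1 - (-1)) × (3.5 - 3)/(1 - 3) × (3.5 - 5)/(1 - 5) × (3.5 - 7)/(1 - 7) = -0.123047
L_2(3.5) = (3.5 - (-1))/(3 - (-1)) × (3.5 - 1)/(3 - 1) × (3.5 - 5)/(3 - 5) × (3.5 - 7)/(3 - 7) = 0.922852
L_3(3.5) = (3.5 - (-1))/(5 - (-1)) × (3.5 - 1)/(5 - 1) × (3.5 - 3)/(5 - 3) × (3.5 - 7)/(5 - 7) = 0.205078
L_4(3.5) = (3.5 - (-1))/(7 - (-1)) × (3.5 - 1)/(7 - 1) × (3.5 - 3)/(7 - 3) × (3.5 - 5)/(7 - 5) = -0.021973

P(3.5) = (-11)×L_0(3.5) + 17×L_1(3.5) + 1×L_2(3.5) + (-11)×L_3(3.5) + (-10)×L_4(3.5)
P(3.5) = -3.393066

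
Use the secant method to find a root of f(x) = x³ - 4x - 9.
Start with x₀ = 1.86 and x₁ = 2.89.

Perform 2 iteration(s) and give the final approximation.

f(x) = x³ - 4x - 9
x₀ = 1.86, x₁ = 2.89

Secant formula: x_{n+1} = x_n - f(x_n)(x_n - x_{n-1})/(f(x_n) - f(x_{n-1}))

Iteration 1:
  f(1.860000) = -10.005144
  f(2.890000) = 3.577569
  x_2 = 2.890000 - 3.577569×(2.890000 - 1.860000)/(3.577569 - (-10.005144))
       = 2.618707
Iteration 2:
  f(2.890000) = 3.577569
  f(2.618707) = -1.516715
  x_3 = 2.618707 - (-1.516715)×(2.618707 - 2.890000)/(-1.516715 - 3.577569)
       = 2.699479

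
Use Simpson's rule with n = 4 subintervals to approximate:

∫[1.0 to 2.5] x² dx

f(x) = x²
a = 1.0, b = 2.5, n = 4
h = (b - a)/n = 0.375000

Simpson's rule: (h/3)[f(x₀) + 4f(x₁) + 2f(x₂) + ... + f(xₙ)]

x_0 = 1.0000, f(x_0) = 1.000000, coefficient = 1
x_1 = 1.3750, f(x_1) = 1.890625, coefficient = 4
x_2 = 1.7500, f(x_2) = 3.062500, coefficient = 2
x_3 = 2.1250, f(x_3) = 4.515625, coefficient = 4
x_4 = 2.5000, f(x_4) = 6.250000, coefficient = 1

I ≈ (0.375000/3) × 39.000000 = 4.875000
Exact value: 4.875000
Error: 0.000000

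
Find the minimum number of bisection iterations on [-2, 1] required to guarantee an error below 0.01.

We need (b-a)/2^n ≤ 0.01
(1 - (-2))/2^n ≤ 0.01
3/2^n ≤ 0.01
2^n ≥ 300
n ≥ log₂(300) = 8.23
n ≥ 9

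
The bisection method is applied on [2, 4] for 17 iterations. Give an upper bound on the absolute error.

Bisection error bound: |error| ≤ (b-a)/2^n
|error| ≤ (4 - 2)/2^17 = 2/2^17
|error| ≤ 0.0000152588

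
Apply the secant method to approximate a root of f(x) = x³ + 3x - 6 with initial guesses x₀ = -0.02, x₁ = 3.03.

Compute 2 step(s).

f(x) = x³ + 3x - 6
x₀ = -0.02, x₁ = 3.03

Secant formula: x_{n+1} = x_n - f(x_n)(x_n - x_{n-1})/(f(x_n) - f(x_{n-1}))

Iteration 1:
  f(-0.020000) = -6.060008
  f(3.030000) = 30.908127
  x_2 = 3.030000 - 30.908127×(3.030000 - (-0.020000))/(30.908127 - (-6.060008))
       = 0.479972
Iteration 2:
  f(3.030000) = 30.908127
  f(0.479972) = -4.449512
  x_3 = 0.479972 - (-4.449512)×(0.479972 - 3.030000)/(-4.449512 - 30.908127)
       = 0.800875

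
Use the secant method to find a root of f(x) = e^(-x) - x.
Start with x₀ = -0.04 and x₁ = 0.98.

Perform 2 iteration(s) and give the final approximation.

f(x) = e^(-x) - x
x₀ = -0.04, x₁ = 0.98

Secant formula: x_{n+1} = x_n - f(x_n)(x_n - x_{n-1})/(f(x_n) - f(x_{n-1}))

Iteration 1:
  f(-0.040000) = 1.080811
  f(0.980000) = -0.604689
  x_2 = 0.980000 - (-0.604689)×(0.980000 - (-0.040000))/(-0.604689 - 1.080811)
       = 0.614065
Iteration 2:
  f(0.980000) = -0.604689
  f(0.614065) = -0.072919
  x_3 = 0.614065 - (-0.072919)×(0.614065 - 0.980000)/(-0.072919 - (-0.604689))
       = 0.563887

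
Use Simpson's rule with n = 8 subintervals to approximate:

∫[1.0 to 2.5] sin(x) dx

f(x) = sin(x)
a = 1.0, b = 2.5, n = 8
h = (b - a)/n = 0.187500

Simpson's rule: (h/3)[f(x₀) + 4f(x₁) + 2f(x₂) + ... + f(xₙ)]

x_0 = 1.0000, f(x_0) = 0.841471, coefficient = 1
x_1 = 1.1875, f(x_1) = 0.927437, coefficient = 4
x_2 = 1.3750, f(x_2) = 0.980893, coefficient = 2
x_3 = 1.5625, f(x_3) = 0.999966, coefficient = 4
x_4 = 1.7500, f(x_4) = 0.983986, coefficient = 2
x_5 = 1.9375, f(x_5) = 0.933514, coefficient = 4
x_6 = 2.1250, f(x_6) = 0.850320, coefficient = 2
x_7 = 2.3125, f(x_7) = 0.737319, coefficient = 4
x_8 = 2.5000, f(x_8) = 0.598472, coefficient = 1

I ≈ (0.187500/3) × 21.463283 = 1.341455
Exact value: 1.341446
Error: 0.000009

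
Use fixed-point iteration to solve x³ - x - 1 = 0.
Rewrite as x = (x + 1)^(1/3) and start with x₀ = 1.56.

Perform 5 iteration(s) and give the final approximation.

Equation: x³ - x - 1 = 0
Fixed-point form: x = (x + 1)^(1/3)
x₀ = 1.56

x_1 = g(1.560000) = 1.367981
x_2 = g(1.367981) = 1.332885
x_3 = g(1.332885) = 1.326267
x_4 = g(1.326267) = 1.325012
x_5 = g(1.325012) = 1.324774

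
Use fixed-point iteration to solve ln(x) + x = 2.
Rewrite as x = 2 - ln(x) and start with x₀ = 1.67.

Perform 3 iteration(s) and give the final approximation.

Equation: ln(x) + x = 2
Fixed-point form: x = 2 - ln(x)
x₀ = 1.67

x_1 = g(1.670000) = 1.487176
x_2 = g(1.487176) = 1.603121
x_3 = g(1.603121) = 1.528048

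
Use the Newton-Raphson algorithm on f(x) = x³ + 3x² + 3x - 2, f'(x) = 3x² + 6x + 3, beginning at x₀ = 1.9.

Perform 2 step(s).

f(x) = x³ + 3x² + 3x - 2
f'(x) = 3x² + 6x + 3
x₀ = 1.9

Newton-Raphson formula: x_{n+1} = x_n - f(x_n)/f'(x_n)

Iteration 1:
  f(1.900000) = 21.389000
  f'(1.900000) = 25.230000
  x_1 = 1.900000 - 21.389000/25.230000 = 1.052239
Iteration 2:
  f(1.052239) = 5.643389
  f'(1.052239) = 12.635060
  x_2 = 1.052239 - 5.643389/12.635060 = 0.605594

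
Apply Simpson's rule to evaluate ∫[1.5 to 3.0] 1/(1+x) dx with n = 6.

f(x) = 1/(1+x)
a = 1.5, b = 3.0, n = 6
h = (b - a)/n = 0.250000

Simpson's rule: (h/3)[f(x₀) + 4f(x₁) + 2f(x₂) + ... + f(xₙ)]

x_0 = 1.5000, f(x_0) = 0.400000, coefficient = 1
x_1 = 1.7500, f(x_1) = 0.363636, coefficient = 4
x_2 = 2.0000, f(x_2) = 0.333333, coefficient = 2
x_3 = 2.2500, f(x_3) = 0.307692, coefficient = 4
x_4 = 2.5000, f(x_4) = 0.285714, coefficient = 2
x_5 = 2.7500, f(x_5) = 0.266667, coefficient = 4
x_6 = 3.0000, f(x_6) = 0.250000, coefficient = 1

I ≈ (0.250000/3) × 5.640077 = 0.470006
Exact value: 0.470004
Error: 0.000003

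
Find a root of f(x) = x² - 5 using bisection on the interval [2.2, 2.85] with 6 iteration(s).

f(x) = x² - 5
Initial interval: [2.2, 2.85]

Iteration 1:
  c_1 = (2.200000 + 2.850000)/2 = 2.525000
  f(c_1) = f(2.525000) = 1.375625
  f(a) × f(c) < 0, new interval: [2.200000, 2.525000]
Iteration 2:
  c_2 = (2.200000 + 2.525000)/2 = 2.362500
  f(c_2) = f(2.362500) = 0.581406
  f(a) × f(c) < 0, new interval: [2.200000, 2.362500]
Iteration 3:
  c_3 = (2.200000 + 2.362500)/2 = 2.281250
  f(c_3) = f(2.281250) = 0.204102
  f(a) × f(c) < 0, new interval: [2.200000, 2.281250]
Iteration 4:
  c_4 = (2.200000 + 2.281250)/2 = 2.240625
  f(c_4) = f(2.240625) = 0.020400
  f(a) × f(c) < 0, new interval: [2.200000, 2.240625]
Iteration 5:
  c_5 = (2.200000 + 2.240625)/2 = 2.220313
  f(c_5) = f(2.220313) = -0.070212
  f(a) × f(c) ≥ 0, new interval: [2.220313, 2.240625]
Iteration 6:
  c_6 = (2.220313 + 2.240625)/2 = 2.230469
  f(c_6) = f(2.230469) = -0.025009
  f(a) × f(c) ≥ 0, new interval: [2.230469, 2.240625]

After 6 iteration(s), the approximation is c_6 = 2.230469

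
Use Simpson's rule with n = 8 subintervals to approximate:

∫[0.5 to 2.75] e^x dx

f(x) = e^x
a = 0.5, b = 2.75, n = 8
h = (b - a)/n = 0.281250

Simpson's rule: (h/3)[f(x₀) + 4f(x₁) + 2f(x₂) + ... + f(xₙ)]

x_0 = 0.5000, f(x_0) = 1.648721, coefficient = 1
x_1 = 0.7812, f(x_1) = 2.184201, coefficient = 4
x_2 = 1.0625, f(x_2) = 2.893596, coefficient = 2
x_3 = 1.3438, f(x_3) = 3.833392, coefficient = 4
x_4 = 1.6250, f(x_4) = 5.078419, coefficient = 2
x_5 = 1.9062, f(x_5) = 6.727812, coefficient = 4
x_6 = 2.1875, f(x_6) = 8.912903, coefficient = 2
x_7 = 2.4688, f(x_7) = 11.807678, coefficient = 4
x_8 = 2.7500, f(x_8) = 15.642632, coefficient = 1

I ≈ (0.281250/3) × 149.273520 = 13.994393
Exact value: 13.993911
Error: 0.000482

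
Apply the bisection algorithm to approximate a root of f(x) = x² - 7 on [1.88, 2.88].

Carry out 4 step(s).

f(x) = x² - 7
Initial interval: [1.88, 2.88]

Iteration 1:
  c_1 = (1.880000 + 2.880000)/2 = 2.380000
  f(c_1) = f(2.380000) = -1.335600
  f(a) × f(c) ≥ 0, new interval: [2.380000, 2.880000]
Iteration 2:
  c_2 = (2.380000 + 2.880000)/2 = 2.630000
  f(c_2) = f(2.630000) = -0.083100
  f(a) × f(c) ≥ 0, new interval: [2.630000, 2.880000]
Iteration 3:
  c_3 = (2.630000 + 2.880000)/2 = 2.755000
  f(c_3) = f(2.755000) = 0.590025
  f(a) × f(c) < 0, new interval: [2.630000, 2.755000]
Iteration 4:
  c_4 = (2.630000 + 2.755000)/2 = 2.692500
  f(c_4) = f(2.692500) = 0.249556
  f(a) × f(c) < 0, new interval: [2.630000, 2.692500]

After 4 iteration(s), the approximation is c_4 = 2.692500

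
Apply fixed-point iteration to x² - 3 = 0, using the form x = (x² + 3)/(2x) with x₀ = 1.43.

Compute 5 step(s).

Equation: x² - 3 = 0
Fixed-point form: x = (x² + 3)/(2x)
x₀ = 1.43

x_1 = g(1.430000) = 1.763951
x_2 = g(1.763951) = 1.732339
x_3 = g(1.732339) = 1.732051
x_4 = g(1.732051) = 1.732051
x_5 = g(1.732051) = 1.732051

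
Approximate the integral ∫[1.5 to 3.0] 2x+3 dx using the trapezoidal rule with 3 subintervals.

f(x) = 2x+3
a = 1.5, b = 3.0, n = 3
h = (b - a)/n = 0.500000

Trapezoidal rule: (h/2)[f(x₀) + 2f(x₁) + 2f(x₂) + ... + f(xₙ)]

x_0 = 1.5000, f(x_0) = 6.000000, coefficient = 1
x_1 = 2.0000, f(x_1) = 7.000000, coefficient = 2
x_2 = 2.5000, f(x_2) = 8.000000, coefficient = 2
x_3 = 3.0000, f(x_3) = 9.000000, coefficient = 1

I ≈ (0.500000/2) × 45.000000 = 11.250000
Exact value: 11.250000
Error: 0.000000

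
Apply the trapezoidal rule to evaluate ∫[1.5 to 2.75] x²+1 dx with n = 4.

f(x) = x²+1
a = 1.5, b = 2.75, n = 4
h = (b - a)/n = 0.312500

Trapezoidal rule: (h/2)[f(x₀) + 2f(x₁) + 2f(x₂) + ... + f(xₙ)]

x_0 = 1.5000, f(x_0) = 3.250000, coefficient = 1
x_1 = 1.8125, f(x_1) = 4.285156, coefficient = 2
x_2 = 2.1250, f(x_2) = 5.515625, coefficient = 2
x_3 = 2.4375, f(x_3) = 6.941406, coefficient = 2
x_4 = 2.7500, f(x_4) = 8.562500, coefficient = 1

I ≈ (0.312500/2) × 45.296875 = 7.077637
Exact value: 7.057292
Error: 0.020345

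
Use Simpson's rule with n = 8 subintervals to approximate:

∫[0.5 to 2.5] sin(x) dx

f(x) = sin(x)
a = 0.5, b = 2.5, n = 8
h = (b - a)/n = 0.250000

Simpson's rule: (h/3)[f(x₀) + 4f(x₁) + 2f(x₂) + ... + f(xₙ)]

x_0 = 0.5000, f(x_0) = 0.479426, coefficient = 1
x_1 = 0.7500, f(x_1) = 0.681639, coefficient = 4
x_2 = 1.0000, f(x_2) = 0.841471, coefficient = 2
x_3 = 1.2500, f(x_3) = 0.948985, coefficient = 4
x_4 = 1.5000, f(x_4) = 0.997495, coefficient = 2
x_5 = 1.7500, f(x_5) = 0.983986, coefficient = 4
x_6 = 2.0000, f(x_6) = 0.909297, coefficient = 2
x_7 = 2.2500, f(x_7) = 0.778073, coefficient = 4
x_8 = 2.5000, f(x_8) = 0.598472, coefficient = 1

I ≈ (0.250000/3) × 20.145155 = 1.678763
Exact value: 1.678726
Error: 0.000037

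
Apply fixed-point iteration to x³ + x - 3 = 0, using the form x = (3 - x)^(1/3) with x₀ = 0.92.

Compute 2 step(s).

Equation: x³ + x - 3 = 0
Fixed-point form: x = (3 - x)^(1/3)
x₀ = 0.92

x_1 = g(0.920000) = 1.276501
x_2 = g(1.276501) = 1.198957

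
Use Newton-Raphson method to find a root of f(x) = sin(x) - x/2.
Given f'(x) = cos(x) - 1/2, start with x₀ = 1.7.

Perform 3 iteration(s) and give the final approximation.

f(x) = sin(x) - x/2
f'(x) = cos(x) - 1/2
x₀ = 1.7

Newton-Raphson formula: x_{n+1} = x_n - f(x_n)/f'(x_n)

Iteration 1:
  f(1.700000) = 0.141665
  f'(1.700000) = -0.628844
  x_1 = 1.700000 - 0.141665/(-0.628844) = 1.925278
Iteration 2:
  f(1.925278) = -0.024812
  f'(1.925278) = -0.847104
  x_2 = 1.925278 - (-0.024812)/(-0.847104) = 1.895987
Iteration 3:
  f(1.895987) = -0.000404
  f'(1.895987) = -0.819490
  x_3 = 1.895987 - (-0.000404)/(-0.819490) = 1.895494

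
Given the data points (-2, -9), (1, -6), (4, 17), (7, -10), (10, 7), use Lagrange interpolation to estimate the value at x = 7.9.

Lagrange interpolation formula:
P(x) = Σ yᵢ × Lᵢ(x)
where Lᵢ(x) = Π_{j≠i} (x - xⱼ)/(xᵢ - xⱼ)

L_0(7.9) = (7.9 - 1)/(-2 - 1) × (7.9 - 4)/(-2 - 4) × (7.9 - 7)/(-2 - 7) × (7.9 - 10)/(-2 - 10) = -0.026163
L_1(7.9) = (7.9 - (-2))/(1 - (-2)) × (7.9 - 4)/(1 - 4) × (7.9 - 7)/(1 - 7) × (7.9 - 10)/(1 - 10) = 0.150150
L_2(7.9) = (7.9 - (-2))/(4 - (-2)) × (7.9 - 1)/(4 - 1) × (7.9 - 7)/(4 - 7) × (7.9 - 10)/(4 - 10) = -0.398475
L_3(7.9) = (7.9 - (-2))/(7 - (-2)) × (7.9 - 1)/(7 - 1) × (7.9 - 4)/(7 - 4) × (7.9 - 10)/(7 - 10) = 1.151150
L_4(7.9) = (7.9 - (-2))/(10 - (-2)) × (7.9 - 1)/(10 - 1) × (7.9 - 4)/(10 - 4) × (7.9 - 7)/(10 - 7) = 0.123338

P(7.9) = (-9)×L_0(7.9) + (-6)×L_1(7.9) + 17×L_2(7.9) + (-10)×L_3(7.9) + 7×L_4(7.9)
P(7.9) = -18.087650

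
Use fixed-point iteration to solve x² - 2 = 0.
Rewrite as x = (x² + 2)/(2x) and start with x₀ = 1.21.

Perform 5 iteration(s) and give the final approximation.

Equation: x² - 2 = 0
Fixed-point form: x = (x² + 2)/(2x)
x₀ = 1.21

x_1 = g(1.210000) = 1.431446
x_2 = g(1.431446) = 1.414317
x_3 = g(1.414317) = 1.414214
x_4 = g(1.414214) = 1.414214
x_5 = g(1.414214) = 1.414214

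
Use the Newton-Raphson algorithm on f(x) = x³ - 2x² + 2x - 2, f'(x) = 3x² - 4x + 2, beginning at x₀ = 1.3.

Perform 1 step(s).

f(x) = x³ - 2x² + 2x - 2
f'(x) = 3x² - 4x + 2
x₀ = 1.3

Newton-Raphson formula: x_{n+1} = x_n - f(x_n)/f'(x_n)

Iteration 1:
  f(1.300000) = -0.583000
  f'(1.300000) = 1.870000
  x_1 = 1.300000 - (-0.583000)/1.870000 = 1.611765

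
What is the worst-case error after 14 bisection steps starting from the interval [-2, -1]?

Bisection error bound: |error| ≤ (b-a)/2^n
|error| ≤ (-1 - (-2))/2^14 = 1/2^14
|error| ≤ 0.0000610352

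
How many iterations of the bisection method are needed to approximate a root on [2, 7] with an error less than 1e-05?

We need (b-a)/2^n ≤ 1e-05
(7 - 2)/2^n ≤ 1e-05
5/2^n ≤ 1e-05
2^n ≥ 500000
n ≥ log₂(500000) = 18.93
n ≥ 19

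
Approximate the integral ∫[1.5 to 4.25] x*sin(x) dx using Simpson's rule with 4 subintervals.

f(x) = x*sin(x)
a = 1.5, b = 4.25, n = 4
h = (b - a)/n = 0.687500

Simpson's rule: (h/3)[f(x₀) + 4f(x₁) + 2f(x₂) + ... + f(xₙ)]

x_0 = 1.5000, f(x_0) = 1.496242, coefficient = 1
x_1 = 2.1875, f(x_1) = 1.784539, coefficient = 4
x_2 = 2.8750, f(x_2) = 0.757407, coefficient = 2
x_3 = 3.5625, f(x_3) = -1.455598, coefficient = 4
x_4 = 4.2500, f(x_4) = -3.803705, coefficient = 1

I ≈ (0.687500/3) × 0.523119 = 0.119881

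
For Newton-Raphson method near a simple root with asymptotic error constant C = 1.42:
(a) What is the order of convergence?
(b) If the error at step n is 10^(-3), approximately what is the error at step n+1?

(a) Newton-Raphson has quadratic (order 2) convergence near simple roots.
    This means |e_{n+1}| ≈ C|e_n|².

(b) With |e_n| = 10^(-3) and C = 1.42:
    |e_{n+1}| ≈ 1.42 × (10^(-3))² = 1.42 × 10^(-6)

(a) 2 (quadratic); (b) |e_{n+1}| ≈ 1.420e-06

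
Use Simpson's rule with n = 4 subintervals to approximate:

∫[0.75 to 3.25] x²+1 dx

f(x) = x²+1
a = 0.75, b = 3.25, n = 4
h = (b - a)/n = 0.625000

Simpson's rule: (h/3)[f(x₀) + 4f(x₁) + 2f(x₂) + ... + f(xₙ)]

x_0 = 0.7500, f(x_0) = 1.562500, coefficient = 1
x_1 = 1.3750, f(x_1) = 2.890625, coefficient = 4
x_2 = 2.0000, f(x_2) = 5.000000, coefficient = 2
x_3 = 2.6250, f(x_3) = 7.890625, coefficient = 4
x_4 = 3.2500, f(x_4) = 11.562500, coefficient = 1

I ≈ (0.625000/3) × 66.250000 = 13.802083
Exact value: 13.802083
Error: 0.000000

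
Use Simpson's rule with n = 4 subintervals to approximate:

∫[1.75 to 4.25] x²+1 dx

f(x) = x²+1
a = 1.75, b = 4.25, n = 4
h = (b - a)/n = 0.625000

Simpson's rule: (h/3)[f(x₀) + 4f(x₁) + 2f(x₂) + ... + f(xₙ)]

x_0 = 1.7500, f(x_0) = 4.062500, coefficient = 1
x_1 = 2.3750, f(x_1) = 6.640625, coefficient = 4
x_2 = 3.0000, f(x_2) = 10.000000, coefficient = 2
x_3 = 3.6250, f(x_3) = 14.140625, coefficient = 4
x_4 = 4.2500, f(x_4) = 19.062500, coefficient = 1

I ≈ (0.625000/3) × 126.250000 = 26.302083
Exact value: 26.302083
Error: 0.000000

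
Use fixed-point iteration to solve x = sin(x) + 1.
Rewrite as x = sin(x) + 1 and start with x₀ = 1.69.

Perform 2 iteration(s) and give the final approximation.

Equation: x = sin(x) + 1
Fixed-point form: x = sin(x) + 1
x₀ = 1.69

x_1 = g(1.690000) = 1.992904
x_2 = g(1.992904) = 1.912228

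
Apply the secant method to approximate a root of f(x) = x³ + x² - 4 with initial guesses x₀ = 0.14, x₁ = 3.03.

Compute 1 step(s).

f(x) = x³ + x² - 4
x₀ = 0.14, x₁ = 3.03

Secant formula: x_{n+1} = x_n - f(x_n)(x_n - x_{n-1})/(f(x_n) - f(x_{n-1}))

Iteration 1:
  f(0.140000) = -3.977656
  f(3.030000) = 32.999027
  x_2 = 3.030000 - 32.999027×(3.030000 - 0.140000)/(32.999027 - (-3.977656))
       = 0.450883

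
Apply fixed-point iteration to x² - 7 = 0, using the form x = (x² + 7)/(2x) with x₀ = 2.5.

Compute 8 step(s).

Equation: x² - 7 = 0
Fixed-point form: x = (x² + 7)/(2x)
x₀ = 2.5

x_1 = g(2.500000) = 2.650000
x_2 = g(2.650000) = 2.645755
x_3 = g(2.645755) = 2.645751
x_4 = g(2.645751) = 2.645751
x_5 = g(2.645751) = 2.645751
x_6 = g(2.645751) = 2.645751
x_7 = g(2.645751) = 2.645751
x_8 = g(2.645751) = 2.645751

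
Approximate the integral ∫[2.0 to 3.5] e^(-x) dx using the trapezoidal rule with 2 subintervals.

f(x) = e^(-x)
a = 2.0, b = 3.5, n = 2
h = (b - a)/n = 0.750000

Trapezoidal rule: (h/2)[f(x₀) + 2f(x₁) + 2f(x₂) + ... + f(xₙ)]

x_0 = 2.0000, f(x_0) = 0.135335, coefficient = 1
x_1 = 2.7500, f(x_1) = 0.063928, coefficient = 2
x_2 = 3.5000, f(x_2) = 0.030197, coefficient = 1

I ≈ (0.750000/2) × 0.293388 = 0.110021
Exact value: 0.105138
Error: 0.004883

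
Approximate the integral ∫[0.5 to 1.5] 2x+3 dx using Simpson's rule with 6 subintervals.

f(x) = 2x+3
a = 0.5, b = 1.5, n = 6
h = (b - a)/n = 0.166667

Simpson's rule: (h/3)[f(x₀) + 4f(x₁) + 2f(x₂) + ... + f(xₙ)]

x_0 = 0.5000, f(x_0) = 4.000000, coefficient = 1
x_1 = 0.6667, f(x_1) = 4.333333, coefficient = 4
x_2 = 0.8333, f(x_2) = 4.666667, coefficient = 2
x_3 = 1.0000, f(x_3) = 5.000000, coefficient = 4
x_4 = 1.1667, f(x_4) = 5.333333, coefficient = 2
x_5 = 1.3333, f(x_5) = 5.666667, coefficient = 4
x_6 = 1.5000, f(x_6) = 6.000000, coefficient = 1

I ≈ (0.166667/3) × 90.000000 = 5.000000
Exact value: 5.000000
Error: 0.000000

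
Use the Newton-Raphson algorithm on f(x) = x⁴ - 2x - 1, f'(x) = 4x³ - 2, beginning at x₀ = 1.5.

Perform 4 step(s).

f(x) = x⁴ - 2x - 1
f'(x) = 4x³ - 2
x₀ = 1.5

Newton-Raphson formula: x_{n+1} = x_n - f(x_n)/f'(x_n)

Iteration 1:
  f(1.500000) = 1.062500
  f'(1.500000) = 11.500000
  x_1 = 1.500000 - 1.062500/11.500000 = 1.407609
Iteration 2:
  f(1.407609) = 0.110579
  f'(1.407609) = 9.155931
  x_2 = 1.407609 - 0.110579/9.155931 = 1.395531
Iteration 3:
  f(1.395531) = 0.001724
  f'(1.395531) = 8.871234
  x_3 = 1.395531 - 0.001724/8.871234 = 1.395337
Iteration 4:
  f(1.395337) = 0.000000
  f'(1.395337) = 8.866692
  x_4 = 1.395337 - 0.000000/8.866692 = 1.395337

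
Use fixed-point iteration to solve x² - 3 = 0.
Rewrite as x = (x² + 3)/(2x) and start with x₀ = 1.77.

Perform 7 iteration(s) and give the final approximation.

Equation: x² - 3 = 0
Fixed-point form: x = (x² + 3)/(2x)
x₀ = 1.77

x_1 = g(1.770000) = 1.732458
x_2 = g(1.732458) = 1.732051
x_3 = g(1.732051) = 1.732051
x_4 = g(1.732051) = 1.732051
x_5 = g(1.732051) = 1.732051
x_6 = g(1.732051) = 1.732051
x_7 = g(1.732051) = 1.732051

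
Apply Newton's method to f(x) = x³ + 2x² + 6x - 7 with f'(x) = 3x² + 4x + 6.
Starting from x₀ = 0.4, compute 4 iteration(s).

f(x) = x³ + 2x² + 6x - 7
f'(x) = 3x² + 4x + 6
x₀ = 0.4

Newton-Raphson formula: x_{n+1} = x_n - f(x_n)/f'(x_n)

Iteration 1:
  f(0.400000) = -4.216000
  f'(0.400000) = 8.080000
  x_1 = 0.400000 - (-4.216000)/8.080000 = 0.921782
Iteration 2:
  f(0.921782) = 1.013280
  f'(0.921782) = 12.236176
  x_2 = 0.921782 - 1.013280/12.236176 = 0.838972
Iteration 3:
  f(0.838972) = 0.032111
  f'(0.838972) = 11.467510
  x_3 = 0.838972 - 0.032111/11.467510 = 0.836172
Iteration 4:
  f(0.836172) = 0.000035
  f'(0.836172) = 11.442238
  x_4 = 0.836172 - 0.000035/11.442238 = 0.836169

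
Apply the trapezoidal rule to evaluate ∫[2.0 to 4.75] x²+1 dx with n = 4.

f(x) = x²+1
a = 2.0, b = 4.75, n = 4
h = (b - a)/n = 0.687500

Trapezoidal rule: (h/2)[f(x₀) + 2f(x₁) + 2f(x₂) + ... + f(xₙ)]

x_0 = 2.0000, f(x_0) = 5.000000, coefficient = 1
x_1 = 2.6875, f(x_1) = 8.222656, coefficient = 2
x_2 = 3.3750, f(x_2) = 12.390625, coefficient = 2
x_3 = 4.0625, f(x_3) = 17.503906, coefficient = 2
x_4 = 4.7500, f(x_4) = 23.562500, coefficient = 1

I ≈ (0.687500/2) × 104.796875 = 36.023926
Exact value: 35.807292
Error: 0.216634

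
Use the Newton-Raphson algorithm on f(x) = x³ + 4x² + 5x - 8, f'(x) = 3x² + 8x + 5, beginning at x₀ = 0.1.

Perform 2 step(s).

f(x) = x³ + 4x² + 5x - 8
f'(x) = 3x² + 8x + 5
x₀ = 0.1

Newton-Raphson formula: x_{n+1} = x_n - f(x_n)/f'(x_n)

Iteration 1:
  f(0.100000) = -7.459000
  f'(0.100000) = 5.830000
  x_1 = 0.100000 - (-7.459000)/5.830000 = 1.379417
Iteration 2:
  f(1.379417) = 9.132989
  f'(1.379417) = 21.743707
  x_2 = 1.379417 - 9.132989/21.743707 = 0.959388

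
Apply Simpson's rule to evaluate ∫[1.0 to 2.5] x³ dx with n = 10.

f(x) = x³
a = 1.0, b = 2.5, n = 10
h = (b - a)/n = 0.150000

Simpson's rule: (h/3)[f(x₀) + 4f(x₁) + 2f(x₂) + ... + f(xₙ)]

x_0 = 1.0000, f(x_0) = 1.000000, coefficient = 1
x_1 = 1.1500, f(x_1) = 1.520875, coefficient = 4
x_2 = 1.3000, f(x_2) = 2.197000, coefficient = 2
x_3 = 1.4500, f(x_3) = 3.048625, coefficient = 4
x_4 = 1.6000, f(x_4) = 4.096000, coefficient = 2
x_5 = 1.7500, f(x_5) = 5.359375, coefficient = 4
x_6 = 1.9000, f(x_6) = 6.859000, coefficient = 2
x_7 = 2.0500, f(x_7) = 8.615125, coefficient = 4
x_8 = 2.2000, f(x_8) = 10.648000, coefficient = 2
x_9 = 2.3500, f(x_9) = 12.977875, coefficient = 4
x_10 = 2.5000, f(x_10) = 15.625000, coefficient = 1

I ≈ (0.150000/3) × 190.312500 = 9.515625
Exact value: 9.515625
Error: 0.000000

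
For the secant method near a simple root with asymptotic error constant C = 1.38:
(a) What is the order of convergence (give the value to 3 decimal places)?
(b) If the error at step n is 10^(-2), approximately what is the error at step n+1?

(a) Secant method has superlinear convergence with order φ = (1+√5)/2 ≈ 1.618.
    This means |e_{n+1}| ≈ C|e_n|^1.618.

(b) With |e_n| = 10^(-2) and C = 1.38:
    |e_{n+1}| ≈ 1.38 × (10^(-2))^1.618 = 1.38 × 10^(-3.24)

(a) ≈ 1.618 (golden ratio); (b) |e_{n+1}| ≈ 8.013e-04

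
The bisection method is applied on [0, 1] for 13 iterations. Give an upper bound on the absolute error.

Bisection error bound: |error| ≤ (b-a)/2^n
|error| ≤ (1 - 0)/2^13 = 1/2^13
|error| ≤ 0.0001220703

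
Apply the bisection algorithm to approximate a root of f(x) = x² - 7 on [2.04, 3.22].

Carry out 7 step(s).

f(x) = x² - 7
Initial interval: [2.04, 3.22]

Iteration 1:
  c_1 = (2.040000 + 3.220000)/2 = 2.630000
  f(c_1) = f(2.630000) = -0.083100
  f(a) × f(c) ≥ 0, new interval: [2.630000, 3.220000]
Iteration 2:
  c_2 = (2.630000 + 3.220000)/2 = 2.925000
  f(c_2) = f(2.925000) = 1.555625
  f(a) × f(c) < 0, new interval: [2.630000, 2.925000]
Iteration 3:
  c_3 = (2.630000 + 2.925000)/2 = 2.777500
  f(c_3) = f(2.777500) = 0.714506
  f(a) × f(c) < 0, new interval: [2.630000, 2.777500]
Iteration 4:
  c_4 = (2.630000 + 2.777500)/2 = 2.703750
  f(c_4) = f(2.703750) = 0.310264
  f(a) × f(c) < 0, new interval: [2.630000, 2.703750]
Iteration 5:
  c_5 = (2.630000 + 2.703750)/2 = 2.666875
  f(c_5) = f(2.666875) = 0.112222
  f(a) × f(c) < 0, new interval: [2.630000, 2.666875]
Iteration 6:
  c_6 = (2.630000 + 2.666875)/2 = 2.648438
  f(c_6) = f(2.648438) = 0.014221
  f(a) × f(c) < 0, new interval: [2.630000, 2.648438]
Iteration 7:
  c_7 = (2.630000 + 2.648438)/2 = 2.639219
  f(c_7) = f(2.639219) = -0.034524
  f(a) × f(c) ≥ 0, new interval: [2.639219, 2.648438]

After 7 iteration(s), the approximation is c_7 = 2.639219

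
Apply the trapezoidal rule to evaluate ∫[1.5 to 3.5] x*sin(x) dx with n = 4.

f(x) = x*sin(x)
a = 1.5, b = 3.5, n = 4
h = (b - a)/n = 0.500000

Trapezoidal rule: (h/2)[f(x₀) + 2f(x₁) + 2f(x₂) + ... + f(xₙ)]

x_0 = 1.5000, f(x_0) = 1.496242, coefficient = 1
x_1 = 2.0000, f(x_1) = 1.818595, coefficient = 2
x_2 = 2.5000, f(x_2) = 1.496180, coefficient = 2
x_3 = 3.0000, f(x_3) = 0.423360, coefficient = 2
x_4 = 3.5000, f(x_4) = -1.227741, coefficient = 1

I ≈ (0.500000/2) × 7.744772 = 1.936193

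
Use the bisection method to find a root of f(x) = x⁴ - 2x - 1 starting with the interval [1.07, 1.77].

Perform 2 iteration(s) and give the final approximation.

f(x) = x⁴ - 2x - 1
Initial interval: [1.07, 1.77]

Iteration 1:
  c_1 = (1.070000 + 1.770000)/2 = 1.420000
  f(c_1) = f(1.420000) = 0.225869
  f(a) × f(c) < 0, new interval: [1.070000, 1.420000]
Iteration 2:
  c_2 = (1.070000 + 1.420000)/2 = 1.245000
  f(c_2) = f(1.245000) = -1.087422
  f(a) × f(c) ≥ 0, new interval: [1.245000, 1.420000]

After 2 iteration(s), the approximation is c_2 = 1.245000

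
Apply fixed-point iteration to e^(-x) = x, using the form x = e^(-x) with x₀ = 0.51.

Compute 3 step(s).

Equation: e^(-x) = x
Fixed-point form: x = e^(-x)
x₀ = 0.51

x_1 = g(0.510000) = 0.600496
x_2 = g(0.600496) = 0.548540
x_3 = g(0.548540) = 0.577793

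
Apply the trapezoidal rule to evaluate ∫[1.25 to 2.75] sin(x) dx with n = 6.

f(x) = sin(x)
a = 1.25, b = 2.75, n = 6
h = (b - a)/n = 0.250000

Trapezoidal rule: (h/2)[f(x₀) + 2f(x₁) + 2f(x₂) + ... + f(xₙ)]

x_0 = 1.2500, f(x_0) = 0.948985, coefficient = 1
x_1 = 1.5000, f(x_1) = 0.997495, coefficient = 2
x_2 = 1.7500, f(x_2) = 0.983986, coefficient = 2
x_3 = 2.0000, f(x_3) = 0.909297, coefficient = 2
x_4 = 2.2500, f(x_4) = 0.778073, coefficient = 2
x_5 = 2.5000, f(x_5) = 0.598472, coefficient = 2
x_6 = 2.7500, f(x_6) = 0.381661, coefficient = 1

I ≈ (0.250000/2) × 9.865293 = 1.233162
Exact value: 1.239625
Error: 0.006463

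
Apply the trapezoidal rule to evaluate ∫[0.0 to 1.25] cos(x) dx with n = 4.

f(x) = cos(x)
a = 0.0, b = 1.25, n = 4
h = (b - a)/n = 0.312500

Trapezoidal rule: (h/2)[f(x₀) + 2f(x₁) + 2f(x₂) + ... + f(xₙ)]

x_0 = 0.0000, f(x_0) = 1.000000, coefficient = 1
x_1 = 0.3125, f(x_1) = 0.951568, coefficient = 2
x_2 = 0.6250, f(x_2) = 0.810963, coefficient = 2
x_3 = 0.9375, f(x_3) = 0.591805, coefficient = 2
x_4 = 1.2500, f(x_4) = 0.315322, coefficient = 1

I ≈ (0.312500/2) × 6.023995 = 0.941249
Exact value: 0.948985
Error: 0.007735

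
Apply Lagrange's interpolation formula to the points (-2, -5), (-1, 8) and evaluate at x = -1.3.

Lagrange interpolation formula:
P(x) = Σ yᵢ × Lᵢ(x)
where Lᵢ(x) = Π_{j≠i} (x - xⱼ)/(xᵢ - xⱼ)

L_0(-1.3) = (-1.3 - (-1))/(-2 - (-1)) = 0.300000
L_1(-1.3) = (-1.3 - (-2))/(-1 - (-2)) = 0.700000

P(-1.3) = (-5)×L_0(-1.3) + 8×L_1(-1.3)
P(-1.3) = 4.100000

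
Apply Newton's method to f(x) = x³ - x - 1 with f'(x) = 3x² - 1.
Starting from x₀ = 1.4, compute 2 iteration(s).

f(x) = x³ - x - 1
f'(x) = 3x² - 1
x₀ = 1.4

Newton-Raphson formula: x_{n+1} = x_n - f(x_n)/f'(x_n)

Iteration 1:
  f(1.400000) = 0.344000
  f'(1.400000) = 4.880000
  x_1 = 1.400000 - 0.344000/4.880000 = 1.329508
Iteration 2:
  f(1.329508) = 0.020520
  f'(1.329508) = 4.302776
  x_2 = 1.329508 - 0.020520/4.302776 = 1.324739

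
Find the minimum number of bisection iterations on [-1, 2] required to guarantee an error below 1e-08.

We need (b-a)/2^n ≤ 1e-08
(2 - (-1))/2^n ≤ 1e-08
3/2^n ≤ 1e-08
2^n ≥ 300000000
n ≥ log₂(300000000) = 28.16
n ≥ 29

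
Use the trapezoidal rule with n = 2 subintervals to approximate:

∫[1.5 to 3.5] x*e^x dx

f(x) = x*e^x
a = 1.5, b = 3.5, n = 2
h = (b - a)/n = 1.000000

Trapezoidal rule: (h/2)[f(x₀) + 2f(x₁) + 2f(x₂) + ... + f(xₙ)]

x_0 = 1.5000, f(x_0) = 6.722534, coefficient = 1
x_1 = 2.5000, f(x_1) = 30.456235, coefficient = 2
x_2 = 3.5000, f(x_2) = 115.904082, coefficient = 1

I ≈ (1.000000/2) × 183.539085 = 91.769543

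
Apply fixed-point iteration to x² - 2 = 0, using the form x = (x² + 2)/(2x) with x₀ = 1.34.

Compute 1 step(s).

Equation: x² - 2 = 0
Fixed-point form: x = (x² + 2)/(2x)
x₀ = 1.34

x_1 = g(1.340000) = 1.416269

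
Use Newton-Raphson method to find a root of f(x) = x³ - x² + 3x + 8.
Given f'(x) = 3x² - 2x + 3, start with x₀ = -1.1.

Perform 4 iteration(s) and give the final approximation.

f(x) = x³ - x² + 3x + 8
f'(x) = 3x² - 2x + 3
x₀ = -1.1

Newton-Raphson formula: x_{n+1} = x_n - f(x_n)/f'(x_n)

Iteration 1:
  f(-1.100000) = 2.159000
  f'(-1.100000) = 8.830000
  x_1 = -1.100000 - 2.159000/8.830000 = -1.344507
Iteration 2:
  f(-1.344507) = -0.271688
  f'(-1.344507) = 11.112115
  x_2 = -1.344507 - (-0.271688)/11.112115 = -1.320058
Iteration 3:
  f(-1.320058) = -0.002994
  f'(-1.320058) = 10.867772
  x_3 = -1.320058 - (-0.002994)/10.867772 = -1.319782
Iteration 4:
  f(-1.319782) = 0.000000
  f'(-1.319782) = 10.865039
  x_4 = -1.319782 - 0.000000/10.865039 = -1.319782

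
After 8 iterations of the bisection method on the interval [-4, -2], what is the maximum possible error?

Bisection error bound: |error| ≤ (b-a)/2^n
|error| ≤ (-2 - (-4))/2^8 = 2/2^8
|error| ≤ 0.0078125000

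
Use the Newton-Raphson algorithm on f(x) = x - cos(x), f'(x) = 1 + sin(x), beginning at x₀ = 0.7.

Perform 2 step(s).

f(x) = x - cos(x)
f'(x) = 1 + sin(x)
x₀ = 0.7

Newton-Raphson formula: x_{n+1} = x_n - f(x_n)/f'(x_n)

Iteration 1:
  f(0.700000) = -0.064842
  f'(0.700000) = 1.644218
  x_1 = 0.700000 - (-0.064842)/1.644218 = 0.739436
Iteration 2:
  f(0.739436) = 0.000588
  f'(0.739436) = 1.673872
  x_2 = 0.739436 - 0.000588/1.673872 = 0.739085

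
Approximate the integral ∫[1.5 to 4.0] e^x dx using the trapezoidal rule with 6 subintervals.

f(x) = e^x
a = 1.5, b = 4.0, n = 6
h = (b - a)/n = 0.416667

Trapezoidal rule: (h/2)[f(x₀) + 2f(x₁) + 2f(x₂) + ... + f(xₙ)]

x_0 = 1.5000, f(x_0) = 4.481689, coefficient = 1
x_1 = 1.9167, f(x_1) = 6.798260, coefficient = 2
x_2 = 2.3333, f(x_2) = 10.312259, coefficient = 2
x_3 = 2.7500, f(x_3) = 15.642632, coefficient = 2
x_4 = 3.1667, f(x_4) = 23.728258, coefficient = 2
x_5 = 3.5833, f(x_5) = 35.993319, coefficient = 2
x_6 = 4.0000, f(x_6) = 54.598150, coefficient = 1

I ≈ (0.416667/2) × 244.029294 = 50.839436
Exact value: 50.116461
Error: 0.722975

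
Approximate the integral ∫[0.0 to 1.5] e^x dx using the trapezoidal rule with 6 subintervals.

f(x) = e^x
a = 0.0, b = 1.5, n = 6
h = (b - a)/n = 0.250000

Trapezoidal rule: (h/2)[f(x₀) + 2f(x₁) + 2f(x₂) + ... + f(xₙ)]

x_0 = 0.0000, f(x_0) = 1.000000, coefficient = 1
x_1 = 0.2500, f(x_1) = 1.284025, coefficient = 2
x_2 = 0.5000, f(x_2) = 1.648721, coefficient = 2
x_3 = 0.7500, f(x_3) = 2.117000, coefficient = 2
x_4 = 1.0000, f(x_4) = 2.718282, coefficient = 2
x_5 = 1.2500, f(x_5) = 3.490343, coefficient = 2
x_6 = 1.5000, f(x_6) = 4.481689, coefficient = 1

I ≈ (0.250000/2) × 27.998432 = 3.499804
Exact value: 3.481689
Error: 0.018115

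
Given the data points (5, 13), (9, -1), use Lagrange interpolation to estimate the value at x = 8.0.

Lagrange interpolation formula:
P(x) = Σ yᵢ × Lᵢ(x)
where Lᵢ(x) = Π_{j≠i} (x - xⱼ)/(xᵢ - xⱼ)

L_0(8.0) = (8.0 - 9)/(5 - 9) = 0.250000
L_1(8.0) = (8.0 - 5)/(9 - 5) = 0.750000

P(8.0) = 13×L_0(8.0) + (-1)×L_1(8.0)
P(8.0) = 2.500000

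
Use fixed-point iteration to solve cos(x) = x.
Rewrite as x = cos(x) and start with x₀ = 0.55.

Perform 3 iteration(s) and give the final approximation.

Equation: cos(x) = x
Fixed-point form: x = cos(x)
x₀ = 0.55

x_1 = g(0.550000) = 0.852525
x_2 = g(0.852525) = 0.658084
x_3 = g(0.658084) = 0.791165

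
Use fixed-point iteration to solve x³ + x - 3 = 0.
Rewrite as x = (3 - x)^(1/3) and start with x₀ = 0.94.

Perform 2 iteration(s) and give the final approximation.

Equation: x³ + x - 3 = 0
Fixed-point form: x = (3 - x)^(1/3)
x₀ = 0.94

x_1 = g(0.940000) = 1.272396
x_2 = g(1.272396) = 1.199908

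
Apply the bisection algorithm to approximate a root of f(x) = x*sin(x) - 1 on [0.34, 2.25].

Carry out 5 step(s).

f(x) = x*sin(x) - 1
Initial interval: [0.34, 2.25]

Iteration 1:
  c_1 = (0.340000 + 2.250000)/2 = 1.295000
  f(c_1) = f(1.295000) = 0.246060
  f(a) × f(c) < 0, new interval: [0.340000, 1.295000]
Iteration 2:
  c_2 = (0.340000 + 1.295000)/2 = 0.817500
  f(c_2) = f(0.817500) = -0.403684
  f(a) × f(c) ≥ 0, new interval: [0.817500, 1.295000]
Iteration 3:
  c_3 = (0.817500 + 1.295000)/2 = 1.056250
  f(c_3) = f(1.056250) = -0.080517
  f(a) × f(c) ≥ 0, new interval: [1.056250, 1.295000]
Iteration 4:
  c_4 = (1.056250 + 1.295000)/2 = 1.175625
  f(c_4) = f(1.175625) = 0.085020
  f(a) × f(c) < 0, new interval: [1.056250, 1.175625]
Iteration 5:
  c_5 = (1.056250 + 1.175625)/2 = 1.115937
  f(c_5) = f(1.115937) = 0.002472
  f(a) × f(c) < 0, new interval: [1.056250, 1.115937]

After 5 iteration(s), the approximation is c_5 = 1.115937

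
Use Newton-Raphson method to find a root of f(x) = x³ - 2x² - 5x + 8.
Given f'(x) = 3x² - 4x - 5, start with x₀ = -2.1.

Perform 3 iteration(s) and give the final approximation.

f(x) = x³ - 2x² - 5x + 8
f'(x) = 3x² - 4x - 5
x₀ = -2.1

Newton-Raphson formula: x_{n+1} = x_n - f(x_n)/f'(x_n)

Iteration 1:
  f(-2.100000) = 0.419000
  f'(-2.100000) = 16.630000
  x_1 = -2.100000 - 0.419000/16.630000 = -2.125195
Iteration 2:
  f(-2.125195) = -0.005285
  f'(-2.125195) = 17.050149
  x_2 = -2.125195 - (-0.005285)/17.050149 = -2.124885
Iteration 3:
  f(-2.124885) = -0.000001
  f'(-2.124885) = 17.044957
  x_3 = -2.124885 - (-0.000001)/17.044957 = -2.124885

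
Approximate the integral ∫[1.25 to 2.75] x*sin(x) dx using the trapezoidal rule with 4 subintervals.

f(x) = x*sin(x)
a = 1.25, b = 2.75, n = 4
h = (b - a)/n = 0.375000

Trapezoidal rule: (h/2)[f(x₀) + 2f(x₁) + 2f(x₂) + ... + f(xₙ)]

x_0 = 1.2500, f(x_0) = 1.186231, coefficient = 1
x_1 = 1.6250, f(x_1) = 1.622613, coefficient = 2
x_2 = 2.0000, f(x_2) = 1.818595, coefficient = 2
x_3 = 2.3750, f(x_3) = 1.647502, coefficient = 2
x_4 = 2.7500, f(x_4) = 1.049568, coefficient = 1

I ≈ (0.375000/2) × 12.413219 = 2.327479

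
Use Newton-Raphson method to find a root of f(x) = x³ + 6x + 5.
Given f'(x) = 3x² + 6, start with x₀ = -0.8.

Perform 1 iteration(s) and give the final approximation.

f(x) = x³ + 6x + 5
f'(x) = 3x² + 6
x₀ = -0.8

Newton-Raphson formula: x_{n+1} = x_n - f(x_n)/f'(x_n)

Iteration 1:
  f(-0.800000) = -0.312000
  f'(-0.800000) = 7.920000
  x_1 = -0.800000 - (-0.312000)/7.920000 = -0.760606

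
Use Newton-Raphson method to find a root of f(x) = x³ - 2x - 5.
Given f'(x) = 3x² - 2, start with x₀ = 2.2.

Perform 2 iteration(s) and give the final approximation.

f(x) = x³ - 2x - 5
f'(x) = 3x² - 2
x₀ = 2.2

Newton-Raphson formula: x_{n+1} = x_n - f(x_n)/f'(x_n)

Iteration 1:
  f(2.200000) = 1.248000
  f'(2.200000) = 12.520000
  x_1 = 2.200000 - 1.248000/12.520000 = 2.100319
Iteration 2:
  f(2.100319) = 0.064589
  f'(2.100319) = 11.234026
  x_2 = 2.100319 - 0.064589/11.234026 = 2.094570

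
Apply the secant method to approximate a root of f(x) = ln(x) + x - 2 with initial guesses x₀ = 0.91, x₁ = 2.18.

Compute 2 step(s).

f(x) = ln(x) + x - 2
x₀ = 0.91, x₁ = 2.18

Secant formula: x_{n+1} = x_n - f(x_n)(x_n - x_{n-1})/(f(x_n) - f(x_{n-1}))

Iteration 1:
  f(0.910000) = -1.184311
  f(2.180000) = 0.959325
  x_2 = 2.180000 - 0.959325×(2.180000 - 0.910000)/(0.959325 - (-1.184311))
       = 1.611647
Iteration 2:
  f(2.180000) = 0.959325
  f(1.611647) = 0.088903
  x_3 = 1.611647 - 0.088903×(1.611647 - 2.180000)/(0.088903 - 0.959325)
       = 1.553596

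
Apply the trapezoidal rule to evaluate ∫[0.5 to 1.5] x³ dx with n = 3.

f(x) = x³
a = 0.5, b = 1.5, n = 3
h = (b - a)/n = 0.333333

Trapezoidal rule: (h/2)[f(x₀) + 2f(x₁) + 2f(x₂) + ... + f(xₙ)]

x_0 = 0.5000, f(x_0) = 0.125000, coefficient = 1
x_1 = 0.8333, f(x_1) = 0.578704, coefficient = 2
x_2 = 1.1667, f(x_2) = 1.587963, coefficient = 2
x_3 = 1.5000, f(x_3) = 3.375000, coefficient = 1

I ≈ (0.333333/2) × 7.833333 = 1.305556
Exact value: 1.250000
Error: 0.055556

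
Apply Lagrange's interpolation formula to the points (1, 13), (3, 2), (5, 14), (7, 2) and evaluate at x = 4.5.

Lagrange interpolation formula:
P(x) = Σ yᵢ × Lᵢ(x)
where Lᵢ(x) = Π_{j≠i} (x - xⱼ)/(xᵢ - xⱼ)

L_0(4.5) = (4.5 - 3)/(1 - 3) × (4.5 - 5)/(1 - 5) × (4.5 - 7)/(1 - 7) = -0.039062
L_1(4.5) = (4.5 - 1)/(3 - 1) × (4.5 - 5)/(3 - 5) × (4.5 - 7)/(3 - 7) = 0.273438
L_2(4.5) = (4.5 - 1)/(5 - 1) × (4.5 - 3)/(5 - 3) × (4.5 - 7)/(5 - 7) = 0.820312
L_3(4.5) = (4.5 - 1)/(7 - 1) × (4.5 - 3)/(7 - 3) × (4.5 - 5)/(7 - 5) = -0.054688

P(4.5) = 13×L_0(4.5) + 2×L_1(4.5) + 14×L_2(4.5) + 2×L_3(4.5)
P(4.5) = 11.414062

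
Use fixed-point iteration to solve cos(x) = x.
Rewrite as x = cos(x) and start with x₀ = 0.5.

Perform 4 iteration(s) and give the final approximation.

Equation: cos(x) = x
Fixed-point form: x = cos(x)
x₀ = 0.5

x_1 = g(0.500000) = 0.877583
x_2 = g(0.877583) = 0.639012
x_3 = g(0.639012) = 0.802685
x_4 = g(0.802685) = 0.694778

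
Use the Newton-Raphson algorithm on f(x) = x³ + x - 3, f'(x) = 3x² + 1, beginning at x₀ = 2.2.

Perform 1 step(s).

f(x) = x³ + x - 3
f'(x) = 3x² + 1
x₀ = 2.2

Newton-Raphson formula: x_{n+1} = x_n - f(x_n)/f'(x_n)

Iteration 1:
  f(2.200000) = 9.848000
  f'(2.200000) = 15.520000
  x_1 = 2.200000 - 9.848000/15.520000 = 1.565464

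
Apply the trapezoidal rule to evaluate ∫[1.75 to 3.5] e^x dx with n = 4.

f(x) = e^x
a = 1.75, b = 3.5, n = 4
h = (b - a)/n = 0.437500

Trapezoidal rule: (h/2)[f(x₀) + 2f(x₁) + 2f(x₂) + ... + f(xₙ)]

x_0 = 1.7500, f(x_0) = 5.754603, coefficient = 1
x_1 = 2.1875, f(x_1) = 8.912903, coefficient = 2
x_2 = 2.6250, f(x_2) = 13.804574, coefficient = 2
x_3 = 3.0625, f(x_3) = 21.380943, coefficient = 2
x_4 = 3.5000, f(x_4) = 33.115452, coefficient = 1

I ≈ (0.437500/2) × 127.066894 = 27.795883
Exact value: 27.360849
Error: 0.435034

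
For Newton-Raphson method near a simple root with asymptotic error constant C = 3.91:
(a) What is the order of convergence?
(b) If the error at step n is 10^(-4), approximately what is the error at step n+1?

(a) Newton-Raphson has quadratic (order 2) convergence near simple roots.
    This means |e_{n+1}| ≈ C|e_n|².

(b) With |e_n| = 10^(-4) and C = 3.91:
    |e_{n+1}| ≈ 3.91 × (10^(-4))² = 3.91 × 10^(-8)

(a) 2 (quadratic); (b) |e_{n+1}| ≈ 3.910e-08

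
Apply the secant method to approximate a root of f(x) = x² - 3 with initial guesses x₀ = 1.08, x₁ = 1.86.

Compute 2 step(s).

f(x) = x² - 3
x₀ = 1.08, x₁ = 1.86

Secant formula: x_{n+1} = x_n - f(x_n)(x_n - x_{n-1})/(f(x_n) - f(x_{n-1}))

Iteration 1:
  f(1.080000) = -1.833600
  f(1.860000) = 0.459600
  x_2 = 1.860000 - 0.459600×(1.860000 - 1.080000)/(0.459600 - (-1.833600))
       = 1.703673
Iteration 2:
  f(1.860000) = 0.459600
  f(1.703673) = -0.097497
  x_3 = 1.703673 - (-0.097497)×(1.703673 - 1.860000)/(-0.097497 - 0.459600)
       = 1.731032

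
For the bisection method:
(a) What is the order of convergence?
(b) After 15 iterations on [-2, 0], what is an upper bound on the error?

(a) Bisection has linear (order 1) convergence; the error is halved each step.

(b) Error bound = (b-a)/2^n = (0 - (-2))/2^{15}
    = 2/2^{15}

(a) 1 (linear); (b) error ≤ 6.10e-05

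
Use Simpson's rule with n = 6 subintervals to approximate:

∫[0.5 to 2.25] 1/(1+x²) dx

f(x) = 1/(1+x²)
a = 0.5, b = 2.25, n = 6
h = (b - a)/n = 0.291667

Simpson's rule: (h/3)[f(x₀) + 4f(x₁) + 2f(x₂) + ... + f(xₙ)]

x_0 = 0.5000, f(x_0) = 0.800000, coefficient = 1
x_1 = 0.7917, f(x_1) = 0.614728, coefficient = 4
x_2 = 1.0833, f(x_2) = 0.460064, coefficient = 2
x_3 = 1.3750, f(x_3) = 0.345946, coefficient = 4
x_4 = 1.6667, f(x_4) = 0.264706, coefficient = 2
x_5 = 1.9583, f(x_5) = 0.206822, coefficient = 4
x_6 = 2.2500, f(x_6) = 0.164948, coefficient = 1

I ≈ (0.291667/3) × 7.084472 = 0.688768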